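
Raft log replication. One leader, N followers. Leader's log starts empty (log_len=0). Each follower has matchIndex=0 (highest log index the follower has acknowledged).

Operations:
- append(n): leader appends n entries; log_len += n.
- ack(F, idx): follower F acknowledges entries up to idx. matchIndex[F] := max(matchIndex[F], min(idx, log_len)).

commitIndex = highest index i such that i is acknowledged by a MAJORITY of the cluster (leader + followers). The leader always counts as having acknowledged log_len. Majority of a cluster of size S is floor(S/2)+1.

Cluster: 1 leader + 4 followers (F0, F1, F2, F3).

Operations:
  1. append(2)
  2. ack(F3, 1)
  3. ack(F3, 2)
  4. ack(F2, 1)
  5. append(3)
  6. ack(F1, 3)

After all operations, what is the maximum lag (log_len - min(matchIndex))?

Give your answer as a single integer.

Answer: 5

Derivation:
Op 1: append 2 -> log_len=2
Op 2: F3 acks idx 1 -> match: F0=0 F1=0 F2=0 F3=1; commitIndex=0
Op 3: F3 acks idx 2 -> match: F0=0 F1=0 F2=0 F3=2; commitIndex=0
Op 4: F2 acks idx 1 -> match: F0=0 F1=0 F2=1 F3=2; commitIndex=1
Op 5: append 3 -> log_len=5
Op 6: F1 acks idx 3 -> match: F0=0 F1=3 F2=1 F3=2; commitIndex=2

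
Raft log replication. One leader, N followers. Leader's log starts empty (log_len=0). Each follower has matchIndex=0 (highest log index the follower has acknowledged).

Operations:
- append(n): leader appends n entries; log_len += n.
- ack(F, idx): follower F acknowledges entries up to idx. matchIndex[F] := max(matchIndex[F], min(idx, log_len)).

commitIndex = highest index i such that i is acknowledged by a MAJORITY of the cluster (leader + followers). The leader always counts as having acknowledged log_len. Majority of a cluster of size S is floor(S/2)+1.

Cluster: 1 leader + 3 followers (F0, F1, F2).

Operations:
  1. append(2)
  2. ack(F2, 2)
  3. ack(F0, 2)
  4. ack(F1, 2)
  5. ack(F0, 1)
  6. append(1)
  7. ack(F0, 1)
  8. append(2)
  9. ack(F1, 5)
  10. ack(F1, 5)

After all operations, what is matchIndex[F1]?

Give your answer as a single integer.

Op 1: append 2 -> log_len=2
Op 2: F2 acks idx 2 -> match: F0=0 F1=0 F2=2; commitIndex=0
Op 3: F0 acks idx 2 -> match: F0=2 F1=0 F2=2; commitIndex=2
Op 4: F1 acks idx 2 -> match: F0=2 F1=2 F2=2; commitIndex=2
Op 5: F0 acks idx 1 -> match: F0=2 F1=2 F2=2; commitIndex=2
Op 6: append 1 -> log_len=3
Op 7: F0 acks idx 1 -> match: F0=2 F1=2 F2=2; commitIndex=2
Op 8: append 2 -> log_len=5
Op 9: F1 acks idx 5 -> match: F0=2 F1=5 F2=2; commitIndex=2
Op 10: F1 acks idx 5 -> match: F0=2 F1=5 F2=2; commitIndex=2

Answer: 5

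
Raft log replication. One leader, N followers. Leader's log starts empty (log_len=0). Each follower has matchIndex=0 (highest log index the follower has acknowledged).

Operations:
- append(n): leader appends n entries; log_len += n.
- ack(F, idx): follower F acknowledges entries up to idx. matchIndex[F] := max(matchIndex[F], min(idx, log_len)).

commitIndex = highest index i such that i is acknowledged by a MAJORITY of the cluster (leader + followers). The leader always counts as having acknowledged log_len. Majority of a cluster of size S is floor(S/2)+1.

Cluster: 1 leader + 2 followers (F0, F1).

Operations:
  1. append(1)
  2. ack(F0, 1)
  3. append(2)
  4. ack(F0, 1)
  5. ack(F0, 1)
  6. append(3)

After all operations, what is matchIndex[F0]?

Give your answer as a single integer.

Op 1: append 1 -> log_len=1
Op 2: F0 acks idx 1 -> match: F0=1 F1=0; commitIndex=1
Op 3: append 2 -> log_len=3
Op 4: F0 acks idx 1 -> match: F0=1 F1=0; commitIndex=1
Op 5: F0 acks idx 1 -> match: F0=1 F1=0; commitIndex=1
Op 6: append 3 -> log_len=6

Answer: 1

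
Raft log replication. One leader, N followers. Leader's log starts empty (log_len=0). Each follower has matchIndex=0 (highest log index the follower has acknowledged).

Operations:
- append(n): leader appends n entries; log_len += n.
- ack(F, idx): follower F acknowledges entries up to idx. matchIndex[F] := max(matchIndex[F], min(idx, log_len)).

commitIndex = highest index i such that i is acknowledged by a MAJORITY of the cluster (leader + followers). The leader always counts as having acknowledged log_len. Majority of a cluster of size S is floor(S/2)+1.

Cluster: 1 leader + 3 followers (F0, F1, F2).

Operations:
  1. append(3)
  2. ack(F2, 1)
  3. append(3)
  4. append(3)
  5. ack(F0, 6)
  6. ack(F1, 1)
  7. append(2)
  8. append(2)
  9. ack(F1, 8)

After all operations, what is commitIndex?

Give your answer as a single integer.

Answer: 6

Derivation:
Op 1: append 3 -> log_len=3
Op 2: F2 acks idx 1 -> match: F0=0 F1=0 F2=1; commitIndex=0
Op 3: append 3 -> log_len=6
Op 4: append 3 -> log_len=9
Op 5: F0 acks idx 6 -> match: F0=6 F1=0 F2=1; commitIndex=1
Op 6: F1 acks idx 1 -> match: F0=6 F1=1 F2=1; commitIndex=1
Op 7: append 2 -> log_len=11
Op 8: append 2 -> log_len=13
Op 9: F1 acks idx 8 -> match: F0=6 F1=8 F2=1; commitIndex=6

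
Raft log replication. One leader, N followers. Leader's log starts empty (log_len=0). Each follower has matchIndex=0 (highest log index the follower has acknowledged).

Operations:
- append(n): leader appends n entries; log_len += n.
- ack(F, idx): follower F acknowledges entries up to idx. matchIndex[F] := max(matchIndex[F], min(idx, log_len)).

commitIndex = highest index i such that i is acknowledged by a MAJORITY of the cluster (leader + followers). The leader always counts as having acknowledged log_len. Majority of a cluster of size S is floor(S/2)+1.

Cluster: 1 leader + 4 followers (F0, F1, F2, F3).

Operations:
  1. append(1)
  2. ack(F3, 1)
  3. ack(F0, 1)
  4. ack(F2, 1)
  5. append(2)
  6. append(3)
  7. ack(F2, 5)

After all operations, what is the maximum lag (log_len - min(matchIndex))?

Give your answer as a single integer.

Answer: 6

Derivation:
Op 1: append 1 -> log_len=1
Op 2: F3 acks idx 1 -> match: F0=0 F1=0 F2=0 F3=1; commitIndex=0
Op 3: F0 acks idx 1 -> match: F0=1 F1=0 F2=0 F3=1; commitIndex=1
Op 4: F2 acks idx 1 -> match: F0=1 F1=0 F2=1 F3=1; commitIndex=1
Op 5: append 2 -> log_len=3
Op 6: append 3 -> log_len=6
Op 7: F2 acks idx 5 -> match: F0=1 F1=0 F2=5 F3=1; commitIndex=1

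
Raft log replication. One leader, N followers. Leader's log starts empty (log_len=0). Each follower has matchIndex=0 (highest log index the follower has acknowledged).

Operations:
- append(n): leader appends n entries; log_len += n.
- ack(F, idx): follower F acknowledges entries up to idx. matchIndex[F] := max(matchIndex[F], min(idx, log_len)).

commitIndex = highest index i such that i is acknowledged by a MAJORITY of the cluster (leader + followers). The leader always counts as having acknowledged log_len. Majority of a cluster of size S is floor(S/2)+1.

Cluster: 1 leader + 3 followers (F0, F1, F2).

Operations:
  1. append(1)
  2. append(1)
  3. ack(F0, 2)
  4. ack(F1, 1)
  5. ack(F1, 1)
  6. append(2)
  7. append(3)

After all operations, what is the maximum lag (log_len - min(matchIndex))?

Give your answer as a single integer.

Op 1: append 1 -> log_len=1
Op 2: append 1 -> log_len=2
Op 3: F0 acks idx 2 -> match: F0=2 F1=0 F2=0; commitIndex=0
Op 4: F1 acks idx 1 -> match: F0=2 F1=1 F2=0; commitIndex=1
Op 5: F1 acks idx 1 -> match: F0=2 F1=1 F2=0; commitIndex=1
Op 6: append 2 -> log_len=4
Op 7: append 3 -> log_len=7

Answer: 7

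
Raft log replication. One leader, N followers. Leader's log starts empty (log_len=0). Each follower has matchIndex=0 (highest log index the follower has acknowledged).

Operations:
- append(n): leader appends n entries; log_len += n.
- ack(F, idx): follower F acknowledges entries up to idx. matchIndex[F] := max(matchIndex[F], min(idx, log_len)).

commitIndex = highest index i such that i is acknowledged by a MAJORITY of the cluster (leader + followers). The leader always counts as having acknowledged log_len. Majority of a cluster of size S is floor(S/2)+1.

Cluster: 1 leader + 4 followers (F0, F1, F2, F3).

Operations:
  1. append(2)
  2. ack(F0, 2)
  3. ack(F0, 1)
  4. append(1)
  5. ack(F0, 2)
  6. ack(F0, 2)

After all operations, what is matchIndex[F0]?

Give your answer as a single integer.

Op 1: append 2 -> log_len=2
Op 2: F0 acks idx 2 -> match: F0=2 F1=0 F2=0 F3=0; commitIndex=0
Op 3: F0 acks idx 1 -> match: F0=2 F1=0 F2=0 F3=0; commitIndex=0
Op 4: append 1 -> log_len=3
Op 5: F0 acks idx 2 -> match: F0=2 F1=0 F2=0 F3=0; commitIndex=0
Op 6: F0 acks idx 2 -> match: F0=2 F1=0 F2=0 F3=0; commitIndex=0

Answer: 2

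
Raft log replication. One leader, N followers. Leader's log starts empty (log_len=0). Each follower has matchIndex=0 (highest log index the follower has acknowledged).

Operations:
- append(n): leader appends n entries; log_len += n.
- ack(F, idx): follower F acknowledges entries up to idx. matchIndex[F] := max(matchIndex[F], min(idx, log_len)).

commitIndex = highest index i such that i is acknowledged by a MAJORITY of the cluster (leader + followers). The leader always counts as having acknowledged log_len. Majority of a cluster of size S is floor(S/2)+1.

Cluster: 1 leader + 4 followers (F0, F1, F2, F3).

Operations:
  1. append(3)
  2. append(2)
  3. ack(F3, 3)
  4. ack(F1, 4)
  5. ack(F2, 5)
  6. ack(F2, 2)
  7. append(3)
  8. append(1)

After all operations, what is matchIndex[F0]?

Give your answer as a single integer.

Op 1: append 3 -> log_len=3
Op 2: append 2 -> log_len=5
Op 3: F3 acks idx 3 -> match: F0=0 F1=0 F2=0 F3=3; commitIndex=0
Op 4: F1 acks idx 4 -> match: F0=0 F1=4 F2=0 F3=3; commitIndex=3
Op 5: F2 acks idx 5 -> match: F0=0 F1=4 F2=5 F3=3; commitIndex=4
Op 6: F2 acks idx 2 -> match: F0=0 F1=4 F2=5 F3=3; commitIndex=4
Op 7: append 3 -> log_len=8
Op 8: append 1 -> log_len=9

Answer: 0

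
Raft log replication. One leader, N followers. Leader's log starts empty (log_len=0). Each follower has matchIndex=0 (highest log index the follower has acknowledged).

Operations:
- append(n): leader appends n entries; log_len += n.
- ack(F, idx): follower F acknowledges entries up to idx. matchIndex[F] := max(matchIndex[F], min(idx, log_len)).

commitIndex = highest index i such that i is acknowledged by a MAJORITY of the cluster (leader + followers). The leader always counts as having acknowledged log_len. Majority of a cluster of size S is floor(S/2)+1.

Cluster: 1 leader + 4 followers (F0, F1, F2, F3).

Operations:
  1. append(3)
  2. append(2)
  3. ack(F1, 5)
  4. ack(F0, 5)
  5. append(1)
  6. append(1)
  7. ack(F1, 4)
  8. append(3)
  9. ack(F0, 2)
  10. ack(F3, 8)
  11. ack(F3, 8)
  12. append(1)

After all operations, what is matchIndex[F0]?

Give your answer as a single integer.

Answer: 5

Derivation:
Op 1: append 3 -> log_len=3
Op 2: append 2 -> log_len=5
Op 3: F1 acks idx 5 -> match: F0=0 F1=5 F2=0 F3=0; commitIndex=0
Op 4: F0 acks idx 5 -> match: F0=5 F1=5 F2=0 F3=0; commitIndex=5
Op 5: append 1 -> log_len=6
Op 6: append 1 -> log_len=7
Op 7: F1 acks idx 4 -> match: F0=5 F1=5 F2=0 F3=0; commitIndex=5
Op 8: append 3 -> log_len=10
Op 9: F0 acks idx 2 -> match: F0=5 F1=5 F2=0 F3=0; commitIndex=5
Op 10: F3 acks idx 8 -> match: F0=5 F1=5 F2=0 F3=8; commitIndex=5
Op 11: F3 acks idx 8 -> match: F0=5 F1=5 F2=0 F3=8; commitIndex=5
Op 12: append 1 -> log_len=11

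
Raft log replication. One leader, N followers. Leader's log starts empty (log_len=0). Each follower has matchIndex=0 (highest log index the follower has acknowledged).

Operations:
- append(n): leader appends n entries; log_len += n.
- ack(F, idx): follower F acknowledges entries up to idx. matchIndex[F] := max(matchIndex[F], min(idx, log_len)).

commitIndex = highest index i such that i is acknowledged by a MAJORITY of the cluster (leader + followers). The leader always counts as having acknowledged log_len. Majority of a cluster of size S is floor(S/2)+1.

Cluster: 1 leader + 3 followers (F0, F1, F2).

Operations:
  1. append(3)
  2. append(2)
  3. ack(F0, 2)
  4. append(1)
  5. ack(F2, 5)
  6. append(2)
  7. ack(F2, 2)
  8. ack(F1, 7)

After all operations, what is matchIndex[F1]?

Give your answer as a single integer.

Op 1: append 3 -> log_len=3
Op 2: append 2 -> log_len=5
Op 3: F0 acks idx 2 -> match: F0=2 F1=0 F2=0; commitIndex=0
Op 4: append 1 -> log_len=6
Op 5: F2 acks idx 5 -> match: F0=2 F1=0 F2=5; commitIndex=2
Op 6: append 2 -> log_len=8
Op 7: F2 acks idx 2 -> match: F0=2 F1=0 F2=5; commitIndex=2
Op 8: F1 acks idx 7 -> match: F0=2 F1=7 F2=5; commitIndex=5

Answer: 7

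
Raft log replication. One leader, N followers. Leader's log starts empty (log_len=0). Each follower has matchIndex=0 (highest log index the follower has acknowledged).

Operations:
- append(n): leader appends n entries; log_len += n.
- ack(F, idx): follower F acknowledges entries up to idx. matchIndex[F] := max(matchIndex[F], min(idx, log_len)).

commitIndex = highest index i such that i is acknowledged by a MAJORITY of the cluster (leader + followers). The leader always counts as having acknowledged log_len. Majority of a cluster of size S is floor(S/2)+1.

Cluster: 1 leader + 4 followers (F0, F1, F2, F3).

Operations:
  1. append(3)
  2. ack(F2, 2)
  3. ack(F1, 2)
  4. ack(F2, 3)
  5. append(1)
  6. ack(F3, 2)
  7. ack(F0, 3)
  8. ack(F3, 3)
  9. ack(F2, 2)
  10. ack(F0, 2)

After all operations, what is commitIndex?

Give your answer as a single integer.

Answer: 3

Derivation:
Op 1: append 3 -> log_len=3
Op 2: F2 acks idx 2 -> match: F0=0 F1=0 F2=2 F3=0; commitIndex=0
Op 3: F1 acks idx 2 -> match: F0=0 F1=2 F2=2 F3=0; commitIndex=2
Op 4: F2 acks idx 3 -> match: F0=0 F1=2 F2=3 F3=0; commitIndex=2
Op 5: append 1 -> log_len=4
Op 6: F3 acks idx 2 -> match: F0=0 F1=2 F2=3 F3=2; commitIndex=2
Op 7: F0 acks idx 3 -> match: F0=3 F1=2 F2=3 F3=2; commitIndex=3
Op 8: F3 acks idx 3 -> match: F0=3 F1=2 F2=3 F3=3; commitIndex=3
Op 9: F2 acks idx 2 -> match: F0=3 F1=2 F2=3 F3=3; commitIndex=3
Op 10: F0 acks idx 2 -> match: F0=3 F1=2 F2=3 F3=3; commitIndex=3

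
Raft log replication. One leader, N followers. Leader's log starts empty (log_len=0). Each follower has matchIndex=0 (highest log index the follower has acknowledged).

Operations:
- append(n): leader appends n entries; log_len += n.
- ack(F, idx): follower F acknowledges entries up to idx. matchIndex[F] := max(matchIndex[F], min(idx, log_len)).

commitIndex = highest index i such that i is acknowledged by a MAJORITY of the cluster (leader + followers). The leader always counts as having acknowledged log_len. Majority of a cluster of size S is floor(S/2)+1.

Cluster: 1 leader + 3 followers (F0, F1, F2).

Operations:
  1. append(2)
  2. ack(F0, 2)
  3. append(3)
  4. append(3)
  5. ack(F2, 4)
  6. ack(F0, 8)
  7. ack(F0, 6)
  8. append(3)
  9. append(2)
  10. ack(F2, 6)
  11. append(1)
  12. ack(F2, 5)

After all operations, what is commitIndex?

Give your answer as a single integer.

Op 1: append 2 -> log_len=2
Op 2: F0 acks idx 2 -> match: F0=2 F1=0 F2=0; commitIndex=0
Op 3: append 3 -> log_len=5
Op 4: append 3 -> log_len=8
Op 5: F2 acks idx 4 -> match: F0=2 F1=0 F2=4; commitIndex=2
Op 6: F0 acks idx 8 -> match: F0=8 F1=0 F2=4; commitIndex=4
Op 7: F0 acks idx 6 -> match: F0=8 F1=0 F2=4; commitIndex=4
Op 8: append 3 -> log_len=11
Op 9: append 2 -> log_len=13
Op 10: F2 acks idx 6 -> match: F0=8 F1=0 F2=6; commitIndex=6
Op 11: append 1 -> log_len=14
Op 12: F2 acks idx 5 -> match: F0=8 F1=0 F2=6; commitIndex=6

Answer: 6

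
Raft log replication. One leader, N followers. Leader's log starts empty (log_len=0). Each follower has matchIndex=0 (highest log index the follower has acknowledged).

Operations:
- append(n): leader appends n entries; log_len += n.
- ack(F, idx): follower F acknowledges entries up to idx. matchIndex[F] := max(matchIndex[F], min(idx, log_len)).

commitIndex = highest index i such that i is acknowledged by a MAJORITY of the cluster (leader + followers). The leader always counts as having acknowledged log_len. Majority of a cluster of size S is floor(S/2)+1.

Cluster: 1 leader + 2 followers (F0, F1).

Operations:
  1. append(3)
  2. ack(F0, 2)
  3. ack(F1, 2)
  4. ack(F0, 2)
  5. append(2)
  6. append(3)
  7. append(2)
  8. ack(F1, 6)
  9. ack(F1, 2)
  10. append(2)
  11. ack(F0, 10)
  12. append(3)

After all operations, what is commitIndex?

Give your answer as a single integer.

Op 1: append 3 -> log_len=3
Op 2: F0 acks idx 2 -> match: F0=2 F1=0; commitIndex=2
Op 3: F1 acks idx 2 -> match: F0=2 F1=2; commitIndex=2
Op 4: F0 acks idx 2 -> match: F0=2 F1=2; commitIndex=2
Op 5: append 2 -> log_len=5
Op 6: append 3 -> log_len=8
Op 7: append 2 -> log_len=10
Op 8: F1 acks idx 6 -> match: F0=2 F1=6; commitIndex=6
Op 9: F1 acks idx 2 -> match: F0=2 F1=6; commitIndex=6
Op 10: append 2 -> log_len=12
Op 11: F0 acks idx 10 -> match: F0=10 F1=6; commitIndex=10
Op 12: append 3 -> log_len=15

Answer: 10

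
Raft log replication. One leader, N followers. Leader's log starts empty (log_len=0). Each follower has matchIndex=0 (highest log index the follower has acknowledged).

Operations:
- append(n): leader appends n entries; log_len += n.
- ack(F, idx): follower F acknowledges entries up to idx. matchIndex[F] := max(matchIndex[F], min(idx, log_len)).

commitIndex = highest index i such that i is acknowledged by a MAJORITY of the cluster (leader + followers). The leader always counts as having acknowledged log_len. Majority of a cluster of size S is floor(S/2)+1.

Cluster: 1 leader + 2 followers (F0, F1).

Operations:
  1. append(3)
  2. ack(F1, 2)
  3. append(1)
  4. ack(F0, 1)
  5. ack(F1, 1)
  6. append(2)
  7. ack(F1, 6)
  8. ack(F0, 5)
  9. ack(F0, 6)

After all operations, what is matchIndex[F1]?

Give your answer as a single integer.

Op 1: append 3 -> log_len=3
Op 2: F1 acks idx 2 -> match: F0=0 F1=2; commitIndex=2
Op 3: append 1 -> log_len=4
Op 4: F0 acks idx 1 -> match: F0=1 F1=2; commitIndex=2
Op 5: F1 acks idx 1 -> match: F0=1 F1=2; commitIndex=2
Op 6: append 2 -> log_len=6
Op 7: F1 acks idx 6 -> match: F0=1 F1=6; commitIndex=6
Op 8: F0 acks idx 5 -> match: F0=5 F1=6; commitIndex=6
Op 9: F0 acks idx 6 -> match: F0=6 F1=6; commitIndex=6

Answer: 6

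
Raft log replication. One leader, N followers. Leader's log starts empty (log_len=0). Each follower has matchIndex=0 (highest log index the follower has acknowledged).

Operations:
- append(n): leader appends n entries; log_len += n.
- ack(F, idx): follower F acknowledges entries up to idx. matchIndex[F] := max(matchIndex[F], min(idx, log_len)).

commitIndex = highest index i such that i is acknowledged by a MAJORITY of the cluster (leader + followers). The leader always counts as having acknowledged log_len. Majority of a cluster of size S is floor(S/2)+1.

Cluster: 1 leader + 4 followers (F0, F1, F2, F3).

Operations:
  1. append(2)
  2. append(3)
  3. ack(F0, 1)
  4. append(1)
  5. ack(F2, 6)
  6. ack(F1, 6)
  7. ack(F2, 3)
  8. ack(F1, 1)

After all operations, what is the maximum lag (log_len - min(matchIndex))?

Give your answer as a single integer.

Answer: 6

Derivation:
Op 1: append 2 -> log_len=2
Op 2: append 3 -> log_len=5
Op 3: F0 acks idx 1 -> match: F0=1 F1=0 F2=0 F3=0; commitIndex=0
Op 4: append 1 -> log_len=6
Op 5: F2 acks idx 6 -> match: F0=1 F1=0 F2=6 F3=0; commitIndex=1
Op 6: F1 acks idx 6 -> match: F0=1 F1=6 F2=6 F3=0; commitIndex=6
Op 7: F2 acks idx 3 -> match: F0=1 F1=6 F2=6 F3=0; commitIndex=6
Op 8: F1 acks idx 1 -> match: F0=1 F1=6 F2=6 F3=0; commitIndex=6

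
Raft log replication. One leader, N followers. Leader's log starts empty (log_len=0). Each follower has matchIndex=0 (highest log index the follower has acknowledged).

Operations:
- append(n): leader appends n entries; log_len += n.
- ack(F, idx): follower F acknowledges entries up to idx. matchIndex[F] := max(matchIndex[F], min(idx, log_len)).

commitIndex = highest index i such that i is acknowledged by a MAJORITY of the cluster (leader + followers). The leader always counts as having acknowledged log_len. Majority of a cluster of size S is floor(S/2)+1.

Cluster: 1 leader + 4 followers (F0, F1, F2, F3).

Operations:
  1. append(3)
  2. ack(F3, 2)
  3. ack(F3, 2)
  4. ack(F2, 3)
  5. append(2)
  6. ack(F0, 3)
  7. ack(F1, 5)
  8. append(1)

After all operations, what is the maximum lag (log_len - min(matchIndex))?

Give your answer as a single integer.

Answer: 4

Derivation:
Op 1: append 3 -> log_len=3
Op 2: F3 acks idx 2 -> match: F0=0 F1=0 F2=0 F3=2; commitIndex=0
Op 3: F3 acks idx 2 -> match: F0=0 F1=0 F2=0 F3=2; commitIndex=0
Op 4: F2 acks idx 3 -> match: F0=0 F1=0 F2=3 F3=2; commitIndex=2
Op 5: append 2 -> log_len=5
Op 6: F0 acks idx 3 -> match: F0=3 F1=0 F2=3 F3=2; commitIndex=3
Op 7: F1 acks idx 5 -> match: F0=3 F1=5 F2=3 F3=2; commitIndex=3
Op 8: append 1 -> log_len=6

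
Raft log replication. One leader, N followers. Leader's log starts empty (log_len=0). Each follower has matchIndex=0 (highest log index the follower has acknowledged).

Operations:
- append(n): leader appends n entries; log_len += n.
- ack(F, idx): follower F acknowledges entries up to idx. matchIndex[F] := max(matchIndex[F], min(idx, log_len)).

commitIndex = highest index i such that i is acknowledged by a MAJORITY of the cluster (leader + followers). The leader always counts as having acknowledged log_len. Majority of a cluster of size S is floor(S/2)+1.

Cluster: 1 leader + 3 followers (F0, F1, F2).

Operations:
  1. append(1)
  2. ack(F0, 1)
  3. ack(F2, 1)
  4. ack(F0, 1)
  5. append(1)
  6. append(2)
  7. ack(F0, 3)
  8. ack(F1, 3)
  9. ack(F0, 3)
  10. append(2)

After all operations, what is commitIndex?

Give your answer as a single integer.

Op 1: append 1 -> log_len=1
Op 2: F0 acks idx 1 -> match: F0=1 F1=0 F2=0; commitIndex=0
Op 3: F2 acks idx 1 -> match: F0=1 F1=0 F2=1; commitIndex=1
Op 4: F0 acks idx 1 -> match: F0=1 F1=0 F2=1; commitIndex=1
Op 5: append 1 -> log_len=2
Op 6: append 2 -> log_len=4
Op 7: F0 acks idx 3 -> match: F0=3 F1=0 F2=1; commitIndex=1
Op 8: F1 acks idx 3 -> match: F0=3 F1=3 F2=1; commitIndex=3
Op 9: F0 acks idx 3 -> match: F0=3 F1=3 F2=1; commitIndex=3
Op 10: append 2 -> log_len=6

Answer: 3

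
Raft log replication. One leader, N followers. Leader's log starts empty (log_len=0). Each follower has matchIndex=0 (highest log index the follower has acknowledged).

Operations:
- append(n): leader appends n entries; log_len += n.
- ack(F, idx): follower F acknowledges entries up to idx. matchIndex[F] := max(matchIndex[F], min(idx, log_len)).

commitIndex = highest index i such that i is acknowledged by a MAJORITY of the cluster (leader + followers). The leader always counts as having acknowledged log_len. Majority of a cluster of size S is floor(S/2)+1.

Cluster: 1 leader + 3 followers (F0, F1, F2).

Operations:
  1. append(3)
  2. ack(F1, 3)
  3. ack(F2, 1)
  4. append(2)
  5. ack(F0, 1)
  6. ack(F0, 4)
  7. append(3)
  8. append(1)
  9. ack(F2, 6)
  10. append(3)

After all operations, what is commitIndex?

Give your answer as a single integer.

Op 1: append 3 -> log_len=3
Op 2: F1 acks idx 3 -> match: F0=0 F1=3 F2=0; commitIndex=0
Op 3: F2 acks idx 1 -> match: F0=0 F1=3 F2=1; commitIndex=1
Op 4: append 2 -> log_len=5
Op 5: F0 acks idx 1 -> match: F0=1 F1=3 F2=1; commitIndex=1
Op 6: F0 acks idx 4 -> match: F0=4 F1=3 F2=1; commitIndex=3
Op 7: append 3 -> log_len=8
Op 8: append 1 -> log_len=9
Op 9: F2 acks idx 6 -> match: F0=4 F1=3 F2=6; commitIndex=4
Op 10: append 3 -> log_len=12

Answer: 4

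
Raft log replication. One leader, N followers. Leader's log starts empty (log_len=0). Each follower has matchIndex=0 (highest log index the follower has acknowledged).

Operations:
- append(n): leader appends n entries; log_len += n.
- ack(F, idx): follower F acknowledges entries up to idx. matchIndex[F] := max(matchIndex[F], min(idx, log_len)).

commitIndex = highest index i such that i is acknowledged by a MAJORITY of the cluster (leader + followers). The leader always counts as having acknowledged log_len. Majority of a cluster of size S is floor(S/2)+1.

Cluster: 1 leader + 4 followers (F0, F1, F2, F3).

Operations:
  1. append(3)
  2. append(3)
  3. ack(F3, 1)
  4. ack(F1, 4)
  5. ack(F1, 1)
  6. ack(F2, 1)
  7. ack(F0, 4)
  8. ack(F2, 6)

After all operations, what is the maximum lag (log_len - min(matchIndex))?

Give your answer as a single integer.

Answer: 5

Derivation:
Op 1: append 3 -> log_len=3
Op 2: append 3 -> log_len=6
Op 3: F3 acks idx 1 -> match: F0=0 F1=0 F2=0 F3=1; commitIndex=0
Op 4: F1 acks idx 4 -> match: F0=0 F1=4 F2=0 F3=1; commitIndex=1
Op 5: F1 acks idx 1 -> match: F0=0 F1=4 F2=0 F3=1; commitIndex=1
Op 6: F2 acks idx 1 -> match: F0=0 F1=4 F2=1 F3=1; commitIndex=1
Op 7: F0 acks idx 4 -> match: F0=4 F1=4 F2=1 F3=1; commitIndex=4
Op 8: F2 acks idx 6 -> match: F0=4 F1=4 F2=6 F3=1; commitIndex=4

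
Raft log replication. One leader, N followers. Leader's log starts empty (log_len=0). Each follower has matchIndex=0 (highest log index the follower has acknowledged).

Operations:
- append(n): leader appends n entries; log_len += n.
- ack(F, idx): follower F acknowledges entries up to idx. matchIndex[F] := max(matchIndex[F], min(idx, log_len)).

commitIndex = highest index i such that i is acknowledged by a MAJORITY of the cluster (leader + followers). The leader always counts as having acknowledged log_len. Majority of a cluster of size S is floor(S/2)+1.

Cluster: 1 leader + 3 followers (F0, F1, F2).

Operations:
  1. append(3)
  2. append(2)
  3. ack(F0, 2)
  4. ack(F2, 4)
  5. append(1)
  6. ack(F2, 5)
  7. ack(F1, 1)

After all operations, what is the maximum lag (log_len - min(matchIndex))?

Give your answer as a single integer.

Op 1: append 3 -> log_len=3
Op 2: append 2 -> log_len=5
Op 3: F0 acks idx 2 -> match: F0=2 F1=0 F2=0; commitIndex=0
Op 4: F2 acks idx 4 -> match: F0=2 F1=0 F2=4; commitIndex=2
Op 5: append 1 -> log_len=6
Op 6: F2 acks idx 5 -> match: F0=2 F1=0 F2=5; commitIndex=2
Op 7: F1 acks idx 1 -> match: F0=2 F1=1 F2=5; commitIndex=2

Answer: 5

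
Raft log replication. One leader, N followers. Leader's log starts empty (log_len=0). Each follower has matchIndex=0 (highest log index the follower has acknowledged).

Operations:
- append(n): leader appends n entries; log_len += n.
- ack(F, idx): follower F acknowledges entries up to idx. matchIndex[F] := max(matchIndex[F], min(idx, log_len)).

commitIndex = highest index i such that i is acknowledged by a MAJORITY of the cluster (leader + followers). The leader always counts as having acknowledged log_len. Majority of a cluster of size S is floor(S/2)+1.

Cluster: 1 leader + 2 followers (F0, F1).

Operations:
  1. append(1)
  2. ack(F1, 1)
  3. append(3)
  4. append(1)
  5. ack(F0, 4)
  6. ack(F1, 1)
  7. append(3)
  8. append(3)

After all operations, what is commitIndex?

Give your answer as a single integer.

Answer: 4

Derivation:
Op 1: append 1 -> log_len=1
Op 2: F1 acks idx 1 -> match: F0=0 F1=1; commitIndex=1
Op 3: append 3 -> log_len=4
Op 4: append 1 -> log_len=5
Op 5: F0 acks idx 4 -> match: F0=4 F1=1; commitIndex=4
Op 6: F1 acks idx 1 -> match: F0=4 F1=1; commitIndex=4
Op 7: append 3 -> log_len=8
Op 8: append 3 -> log_len=11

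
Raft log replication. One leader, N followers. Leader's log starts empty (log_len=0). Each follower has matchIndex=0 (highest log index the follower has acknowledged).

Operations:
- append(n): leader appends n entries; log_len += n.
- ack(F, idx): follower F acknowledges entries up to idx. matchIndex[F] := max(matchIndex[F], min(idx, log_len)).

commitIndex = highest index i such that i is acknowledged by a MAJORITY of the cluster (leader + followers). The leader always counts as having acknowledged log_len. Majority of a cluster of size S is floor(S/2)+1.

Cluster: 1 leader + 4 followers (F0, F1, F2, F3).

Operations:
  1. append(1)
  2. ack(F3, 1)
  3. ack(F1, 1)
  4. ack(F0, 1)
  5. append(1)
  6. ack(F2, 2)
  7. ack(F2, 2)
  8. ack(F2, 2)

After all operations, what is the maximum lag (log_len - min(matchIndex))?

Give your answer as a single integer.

Answer: 1

Derivation:
Op 1: append 1 -> log_len=1
Op 2: F3 acks idx 1 -> match: F0=0 F1=0 F2=0 F3=1; commitIndex=0
Op 3: F1 acks idx 1 -> match: F0=0 F1=1 F2=0 F3=1; commitIndex=1
Op 4: F0 acks idx 1 -> match: F0=1 F1=1 F2=0 F3=1; commitIndex=1
Op 5: append 1 -> log_len=2
Op 6: F2 acks idx 2 -> match: F0=1 F1=1 F2=2 F3=1; commitIndex=1
Op 7: F2 acks idx 2 -> match: F0=1 F1=1 F2=2 F3=1; commitIndex=1
Op 8: F2 acks idx 2 -> match: F0=1 F1=1 F2=2 F3=1; commitIndex=1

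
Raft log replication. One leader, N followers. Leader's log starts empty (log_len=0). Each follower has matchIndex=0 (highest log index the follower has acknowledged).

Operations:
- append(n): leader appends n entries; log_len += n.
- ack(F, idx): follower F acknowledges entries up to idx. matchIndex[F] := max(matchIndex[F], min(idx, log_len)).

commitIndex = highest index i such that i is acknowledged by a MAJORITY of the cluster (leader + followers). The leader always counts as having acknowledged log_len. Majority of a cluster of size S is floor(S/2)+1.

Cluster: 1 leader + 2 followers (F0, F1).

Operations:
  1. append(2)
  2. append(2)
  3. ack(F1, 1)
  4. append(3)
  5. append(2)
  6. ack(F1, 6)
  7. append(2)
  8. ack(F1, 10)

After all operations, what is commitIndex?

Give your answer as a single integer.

Op 1: append 2 -> log_len=2
Op 2: append 2 -> log_len=4
Op 3: F1 acks idx 1 -> match: F0=0 F1=1; commitIndex=1
Op 4: append 3 -> log_len=7
Op 5: append 2 -> log_len=9
Op 6: F1 acks idx 6 -> match: F0=0 F1=6; commitIndex=6
Op 7: append 2 -> log_len=11
Op 8: F1 acks idx 10 -> match: F0=0 F1=10; commitIndex=10

Answer: 10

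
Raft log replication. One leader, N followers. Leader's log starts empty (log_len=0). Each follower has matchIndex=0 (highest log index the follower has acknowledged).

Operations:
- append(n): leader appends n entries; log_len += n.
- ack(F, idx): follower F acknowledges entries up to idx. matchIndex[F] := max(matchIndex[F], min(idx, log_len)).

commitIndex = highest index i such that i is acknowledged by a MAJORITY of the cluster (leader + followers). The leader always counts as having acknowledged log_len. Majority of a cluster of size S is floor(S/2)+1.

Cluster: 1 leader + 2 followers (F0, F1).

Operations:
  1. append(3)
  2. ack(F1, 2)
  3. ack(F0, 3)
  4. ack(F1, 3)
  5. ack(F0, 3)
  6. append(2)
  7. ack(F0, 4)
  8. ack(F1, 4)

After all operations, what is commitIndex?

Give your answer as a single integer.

Op 1: append 3 -> log_len=3
Op 2: F1 acks idx 2 -> match: F0=0 F1=2; commitIndex=2
Op 3: F0 acks idx 3 -> match: F0=3 F1=2; commitIndex=3
Op 4: F1 acks idx 3 -> match: F0=3 F1=3; commitIndex=3
Op 5: F0 acks idx 3 -> match: F0=3 F1=3; commitIndex=3
Op 6: append 2 -> log_len=5
Op 7: F0 acks idx 4 -> match: F0=4 F1=3; commitIndex=4
Op 8: F1 acks idx 4 -> match: F0=4 F1=4; commitIndex=4

Answer: 4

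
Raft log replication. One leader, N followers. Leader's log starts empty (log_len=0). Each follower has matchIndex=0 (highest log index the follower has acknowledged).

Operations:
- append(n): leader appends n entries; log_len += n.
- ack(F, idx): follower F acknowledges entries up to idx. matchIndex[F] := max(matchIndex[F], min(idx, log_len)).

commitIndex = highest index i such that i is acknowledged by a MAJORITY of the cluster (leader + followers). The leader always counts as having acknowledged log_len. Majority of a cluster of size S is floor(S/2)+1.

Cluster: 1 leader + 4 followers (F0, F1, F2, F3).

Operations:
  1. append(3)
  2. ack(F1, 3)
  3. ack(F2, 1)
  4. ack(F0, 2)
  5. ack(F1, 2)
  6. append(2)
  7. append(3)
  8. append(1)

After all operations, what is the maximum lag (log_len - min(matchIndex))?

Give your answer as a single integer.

Answer: 9

Derivation:
Op 1: append 3 -> log_len=3
Op 2: F1 acks idx 3 -> match: F0=0 F1=3 F2=0 F3=0; commitIndex=0
Op 3: F2 acks idx 1 -> match: F0=0 F1=3 F2=1 F3=0; commitIndex=1
Op 4: F0 acks idx 2 -> match: F0=2 F1=3 F2=1 F3=0; commitIndex=2
Op 5: F1 acks idx 2 -> match: F0=2 F1=3 F2=1 F3=0; commitIndex=2
Op 6: append 2 -> log_len=5
Op 7: append 3 -> log_len=8
Op 8: append 1 -> log_len=9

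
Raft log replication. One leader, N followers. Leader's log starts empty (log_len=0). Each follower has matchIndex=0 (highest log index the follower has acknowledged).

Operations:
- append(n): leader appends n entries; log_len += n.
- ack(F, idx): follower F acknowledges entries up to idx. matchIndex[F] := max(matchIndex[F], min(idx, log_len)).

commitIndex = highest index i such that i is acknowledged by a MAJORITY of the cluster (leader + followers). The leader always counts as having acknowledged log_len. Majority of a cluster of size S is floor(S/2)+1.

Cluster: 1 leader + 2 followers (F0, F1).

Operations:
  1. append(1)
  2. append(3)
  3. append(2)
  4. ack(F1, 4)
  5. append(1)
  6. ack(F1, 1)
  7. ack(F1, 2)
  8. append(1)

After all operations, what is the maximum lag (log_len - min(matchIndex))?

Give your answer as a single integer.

Answer: 8

Derivation:
Op 1: append 1 -> log_len=1
Op 2: append 3 -> log_len=4
Op 3: append 2 -> log_len=6
Op 4: F1 acks idx 4 -> match: F0=0 F1=4; commitIndex=4
Op 5: append 1 -> log_len=7
Op 6: F1 acks idx 1 -> match: F0=0 F1=4; commitIndex=4
Op 7: F1 acks idx 2 -> match: F0=0 F1=4; commitIndex=4
Op 8: append 1 -> log_len=8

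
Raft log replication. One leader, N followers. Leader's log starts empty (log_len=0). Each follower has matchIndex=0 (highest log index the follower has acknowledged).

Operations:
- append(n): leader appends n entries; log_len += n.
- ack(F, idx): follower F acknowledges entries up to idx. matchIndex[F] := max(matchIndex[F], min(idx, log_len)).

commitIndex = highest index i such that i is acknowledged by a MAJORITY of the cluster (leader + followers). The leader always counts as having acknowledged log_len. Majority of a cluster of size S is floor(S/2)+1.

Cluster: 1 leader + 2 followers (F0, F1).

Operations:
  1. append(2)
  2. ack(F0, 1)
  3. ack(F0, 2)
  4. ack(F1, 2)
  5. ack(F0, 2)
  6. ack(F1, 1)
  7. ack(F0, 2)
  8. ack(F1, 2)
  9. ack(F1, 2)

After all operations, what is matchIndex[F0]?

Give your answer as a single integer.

Answer: 2

Derivation:
Op 1: append 2 -> log_len=2
Op 2: F0 acks idx 1 -> match: F0=1 F1=0; commitIndex=1
Op 3: F0 acks idx 2 -> match: F0=2 F1=0; commitIndex=2
Op 4: F1 acks idx 2 -> match: F0=2 F1=2; commitIndex=2
Op 5: F0 acks idx 2 -> match: F0=2 F1=2; commitIndex=2
Op 6: F1 acks idx 1 -> match: F0=2 F1=2; commitIndex=2
Op 7: F0 acks idx 2 -> match: F0=2 F1=2; commitIndex=2
Op 8: F1 acks idx 2 -> match: F0=2 F1=2; commitIndex=2
Op 9: F1 acks idx 2 -> match: F0=2 F1=2; commitIndex=2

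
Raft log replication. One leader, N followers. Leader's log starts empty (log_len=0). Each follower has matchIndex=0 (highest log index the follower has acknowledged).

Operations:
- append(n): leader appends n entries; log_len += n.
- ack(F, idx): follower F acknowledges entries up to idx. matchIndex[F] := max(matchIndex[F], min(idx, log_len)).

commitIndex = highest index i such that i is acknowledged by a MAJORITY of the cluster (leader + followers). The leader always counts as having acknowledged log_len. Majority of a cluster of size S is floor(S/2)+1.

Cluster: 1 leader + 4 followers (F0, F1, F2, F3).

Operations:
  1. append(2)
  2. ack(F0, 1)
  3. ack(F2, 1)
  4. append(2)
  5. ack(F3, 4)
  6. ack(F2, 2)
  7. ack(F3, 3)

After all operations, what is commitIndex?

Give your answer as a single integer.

Answer: 2

Derivation:
Op 1: append 2 -> log_len=2
Op 2: F0 acks idx 1 -> match: F0=1 F1=0 F2=0 F3=0; commitIndex=0
Op 3: F2 acks idx 1 -> match: F0=1 F1=0 F2=1 F3=0; commitIndex=1
Op 4: append 2 -> log_len=4
Op 5: F3 acks idx 4 -> match: F0=1 F1=0 F2=1 F3=4; commitIndex=1
Op 6: F2 acks idx 2 -> match: F0=1 F1=0 F2=2 F3=4; commitIndex=2
Op 7: F3 acks idx 3 -> match: F0=1 F1=0 F2=2 F3=4; commitIndex=2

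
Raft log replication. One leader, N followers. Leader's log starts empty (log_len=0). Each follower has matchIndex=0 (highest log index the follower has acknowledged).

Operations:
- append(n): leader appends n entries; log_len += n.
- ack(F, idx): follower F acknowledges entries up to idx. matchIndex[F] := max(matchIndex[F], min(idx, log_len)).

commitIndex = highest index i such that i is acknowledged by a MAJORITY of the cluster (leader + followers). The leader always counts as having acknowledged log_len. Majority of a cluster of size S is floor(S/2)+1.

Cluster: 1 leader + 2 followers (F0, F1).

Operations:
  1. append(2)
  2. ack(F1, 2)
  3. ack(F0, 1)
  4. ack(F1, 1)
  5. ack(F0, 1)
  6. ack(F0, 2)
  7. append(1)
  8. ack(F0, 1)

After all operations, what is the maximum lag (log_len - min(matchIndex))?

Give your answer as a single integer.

Op 1: append 2 -> log_len=2
Op 2: F1 acks idx 2 -> match: F0=0 F1=2; commitIndex=2
Op 3: F0 acks idx 1 -> match: F0=1 F1=2; commitIndex=2
Op 4: F1 acks idx 1 -> match: F0=1 F1=2; commitIndex=2
Op 5: F0 acks idx 1 -> match: F0=1 F1=2; commitIndex=2
Op 6: F0 acks idx 2 -> match: F0=2 F1=2; commitIndex=2
Op 7: append 1 -> log_len=3
Op 8: F0 acks idx 1 -> match: F0=2 F1=2; commitIndex=2

Answer: 1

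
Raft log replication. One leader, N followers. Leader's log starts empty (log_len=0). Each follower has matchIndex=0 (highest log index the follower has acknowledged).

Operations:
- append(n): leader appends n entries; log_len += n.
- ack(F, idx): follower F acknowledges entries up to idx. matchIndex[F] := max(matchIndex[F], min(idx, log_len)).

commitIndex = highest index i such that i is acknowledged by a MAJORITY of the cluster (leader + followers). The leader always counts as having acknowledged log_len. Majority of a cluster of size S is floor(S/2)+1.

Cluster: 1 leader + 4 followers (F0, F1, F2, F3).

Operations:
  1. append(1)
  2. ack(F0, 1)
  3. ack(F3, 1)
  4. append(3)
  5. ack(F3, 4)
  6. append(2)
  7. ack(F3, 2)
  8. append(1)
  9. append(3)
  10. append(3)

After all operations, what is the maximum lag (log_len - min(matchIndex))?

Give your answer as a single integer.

Answer: 13

Derivation:
Op 1: append 1 -> log_len=1
Op 2: F0 acks idx 1 -> match: F0=1 F1=0 F2=0 F3=0; commitIndex=0
Op 3: F3 acks idx 1 -> match: F0=1 F1=0 F2=0 F3=1; commitIndex=1
Op 4: append 3 -> log_len=4
Op 5: F3 acks idx 4 -> match: F0=1 F1=0 F2=0 F3=4; commitIndex=1
Op 6: append 2 -> log_len=6
Op 7: F3 acks idx 2 -> match: F0=1 F1=0 F2=0 F3=4; commitIndex=1
Op 8: append 1 -> log_len=7
Op 9: append 3 -> log_len=10
Op 10: append 3 -> log_len=13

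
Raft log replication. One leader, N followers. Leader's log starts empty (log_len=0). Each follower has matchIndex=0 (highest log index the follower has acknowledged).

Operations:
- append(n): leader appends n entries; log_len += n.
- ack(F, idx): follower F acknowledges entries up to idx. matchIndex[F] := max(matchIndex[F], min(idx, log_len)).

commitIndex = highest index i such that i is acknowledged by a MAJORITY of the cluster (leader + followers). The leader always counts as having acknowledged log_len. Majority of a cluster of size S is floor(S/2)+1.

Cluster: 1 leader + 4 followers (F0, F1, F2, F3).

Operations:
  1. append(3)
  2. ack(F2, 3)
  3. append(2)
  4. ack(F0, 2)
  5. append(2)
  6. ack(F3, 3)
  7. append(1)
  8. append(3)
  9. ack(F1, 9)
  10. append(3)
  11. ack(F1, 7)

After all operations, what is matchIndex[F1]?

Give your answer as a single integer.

Op 1: append 3 -> log_len=3
Op 2: F2 acks idx 3 -> match: F0=0 F1=0 F2=3 F3=0; commitIndex=0
Op 3: append 2 -> log_len=5
Op 4: F0 acks idx 2 -> match: F0=2 F1=0 F2=3 F3=0; commitIndex=2
Op 5: append 2 -> log_len=7
Op 6: F3 acks idx 3 -> match: F0=2 F1=0 F2=3 F3=3; commitIndex=3
Op 7: append 1 -> log_len=8
Op 8: append 3 -> log_len=11
Op 9: F1 acks idx 9 -> match: F0=2 F1=9 F2=3 F3=3; commitIndex=3
Op 10: append 3 -> log_len=14
Op 11: F1 acks idx 7 -> match: F0=2 F1=9 F2=3 F3=3; commitIndex=3

Answer: 9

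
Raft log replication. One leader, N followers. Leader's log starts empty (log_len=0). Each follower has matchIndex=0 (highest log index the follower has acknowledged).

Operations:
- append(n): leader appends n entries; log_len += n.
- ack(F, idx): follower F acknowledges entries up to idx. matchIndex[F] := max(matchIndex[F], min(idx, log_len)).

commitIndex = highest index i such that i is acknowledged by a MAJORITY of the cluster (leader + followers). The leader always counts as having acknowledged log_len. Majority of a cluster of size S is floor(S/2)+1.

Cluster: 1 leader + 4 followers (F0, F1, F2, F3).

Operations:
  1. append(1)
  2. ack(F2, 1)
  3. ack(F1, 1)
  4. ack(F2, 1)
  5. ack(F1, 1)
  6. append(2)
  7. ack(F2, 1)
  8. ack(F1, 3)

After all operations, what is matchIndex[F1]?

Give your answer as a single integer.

Op 1: append 1 -> log_len=1
Op 2: F2 acks idx 1 -> match: F0=0 F1=0 F2=1 F3=0; commitIndex=0
Op 3: F1 acks idx 1 -> match: F0=0 F1=1 F2=1 F3=0; commitIndex=1
Op 4: F2 acks idx 1 -> match: F0=0 F1=1 F2=1 F3=0; commitIndex=1
Op 5: F1 acks idx 1 -> match: F0=0 F1=1 F2=1 F3=0; commitIndex=1
Op 6: append 2 -> log_len=3
Op 7: F2 acks idx 1 -> match: F0=0 F1=1 F2=1 F3=0; commitIndex=1
Op 8: F1 acks idx 3 -> match: F0=0 F1=3 F2=1 F3=0; commitIndex=1

Answer: 3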